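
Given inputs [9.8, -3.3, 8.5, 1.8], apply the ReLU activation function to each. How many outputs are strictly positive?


ReLU(x) = max(0, x) for each element:
ReLU(9.8) = 9.8
ReLU(-3.3) = 0
ReLU(8.5) = 8.5
ReLU(1.8) = 1.8
Active neurons (>0): 3

3


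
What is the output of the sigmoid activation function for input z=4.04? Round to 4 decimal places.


sigmoid(z) = 1 / (1 + exp(-z))
exp(-(4.04)) = exp(-4.04) = 0.0176
1 + 0.0176 = 1.0176
1 / 1.0176 = 0.9827

0.9827


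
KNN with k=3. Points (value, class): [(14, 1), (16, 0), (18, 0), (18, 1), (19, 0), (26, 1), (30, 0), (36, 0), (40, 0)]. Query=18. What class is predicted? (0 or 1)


Distances from query 18:
Point 18 (class 0): distance = 0
Point 18 (class 1): distance = 0
Point 19 (class 0): distance = 1
K=3 nearest neighbors: classes = [0, 1, 0]
Votes for class 1: 1 / 3
Majority vote => class 0

0


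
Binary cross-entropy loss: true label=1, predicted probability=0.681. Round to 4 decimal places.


For y=1: Loss = -log(p)
= -log(0.681)
= -(-0.3842)
= 0.3842

0.3842


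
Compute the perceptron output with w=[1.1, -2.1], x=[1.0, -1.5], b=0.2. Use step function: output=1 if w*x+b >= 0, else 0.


z = w . x + b
= 1.1*1.0 + -2.1*-1.5 + 0.2
= 1.1 + 3.15 + 0.2
= 4.25 + 0.2
= 4.45
Since z = 4.45 >= 0, output = 1

1


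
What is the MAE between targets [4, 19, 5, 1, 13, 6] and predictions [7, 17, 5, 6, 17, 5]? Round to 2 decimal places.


Absolute errors: [3, 2, 0, 5, 4, 1]
Sum of absolute errors = 15
MAE = 15 / 6 = 2.50

2.50


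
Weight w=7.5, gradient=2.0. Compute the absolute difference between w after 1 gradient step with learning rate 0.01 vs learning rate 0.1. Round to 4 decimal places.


With lr=0.01: w_new = 7.5 - 0.01 * 2.0 = 7.48
With lr=0.1: w_new = 7.5 - 0.1 * 2.0 = 7.3
Absolute difference = |7.48 - 7.3|
= 0.1800

0.1800


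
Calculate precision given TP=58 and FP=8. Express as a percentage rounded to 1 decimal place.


Precision = TP / (TP + FP) * 100
= 58 / (58 + 8)
= 58 / 66
= 0.8788
= 87.9%

87.9


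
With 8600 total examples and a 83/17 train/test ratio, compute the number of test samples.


Train samples = 8600 * 83% = 7138
Test samples = 8600 - 7138
= 1462

1462


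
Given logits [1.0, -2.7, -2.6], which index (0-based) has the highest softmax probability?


Softmax is a monotonic transformation, so it preserves the argmax.
We need to find the index of the maximum logit.
Index 0: 1.0
Index 1: -2.7
Index 2: -2.6
Maximum logit = 1.0 at index 0

0


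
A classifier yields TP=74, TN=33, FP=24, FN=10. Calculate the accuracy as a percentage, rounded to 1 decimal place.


Accuracy = (TP + TN) / (TP + TN + FP + FN) * 100
= (74 + 33) / (74 + 33 + 24 + 10)
= 107 / 141
= 0.7589
= 75.9%

75.9


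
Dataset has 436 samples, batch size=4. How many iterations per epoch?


Iterations per epoch = dataset_size / batch_size
= 436 / 4
= 109

109


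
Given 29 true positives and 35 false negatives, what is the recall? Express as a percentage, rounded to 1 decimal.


Recall = TP / (TP + FN) * 100
= 29 / (29 + 35)
= 29 / 64
= 0.4531
= 45.3%

45.3


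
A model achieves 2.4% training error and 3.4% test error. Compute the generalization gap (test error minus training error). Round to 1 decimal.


Generalization gap = test_error - train_error
= 3.4 - 2.4
= 1.0%
A small gap suggests good generalization.

1.0


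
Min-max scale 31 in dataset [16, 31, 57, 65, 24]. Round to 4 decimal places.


Min = 16, Max = 65
Range = 65 - 16 = 49
Scaled = (x - min) / (max - min)
= (31 - 16) / 49
= 15 / 49
= 0.3061

0.3061


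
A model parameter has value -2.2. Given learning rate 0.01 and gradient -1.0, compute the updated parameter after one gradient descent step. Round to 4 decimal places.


w_new = w_old - lr * gradient
= -2.2 - 0.01 * -1.0
= -2.2 - (-0.01)
= -2.1900

-2.1900


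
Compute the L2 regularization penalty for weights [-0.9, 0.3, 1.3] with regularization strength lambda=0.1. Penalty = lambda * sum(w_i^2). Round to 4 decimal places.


Squaring each weight:
(-0.9)^2 = 0.81
0.3^2 = 0.09
1.3^2 = 1.69
Sum of squares = 2.59
Penalty = 0.1 * 2.59 = 0.2590

0.2590


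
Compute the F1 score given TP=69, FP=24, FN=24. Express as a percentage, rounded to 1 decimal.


Precision = TP / (TP + FP) = 69 / 93 = 0.7419
Recall = TP / (TP + FN) = 69 / 93 = 0.7419
F1 = 2 * P * R / (P + R)
= 2 * 0.7419 * 0.7419 / (0.7419 + 0.7419)
= 1.1009 / 1.4839
= 0.7419
As percentage: 74.2%

74.2


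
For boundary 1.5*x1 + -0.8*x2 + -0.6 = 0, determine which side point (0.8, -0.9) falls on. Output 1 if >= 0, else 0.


Compute 1.5 * 0.8 + -0.8 * -0.9 + -0.6
= 1.2 + 0.72 + -0.6
= 1.32
Since 1.32 >= 0, the point is on the positive side.

1


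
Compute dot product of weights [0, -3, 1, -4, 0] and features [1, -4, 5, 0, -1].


Element-wise products:
0 * 1 = 0
-3 * -4 = 12
1 * 5 = 5
-4 * 0 = 0
0 * -1 = 0
Sum = 0 + 12 + 5 + 0 + 0
= 17

17


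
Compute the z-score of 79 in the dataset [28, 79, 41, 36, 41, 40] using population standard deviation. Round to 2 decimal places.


Mean = (28 + 79 + 41 + 36 + 41 + 40) / 6 = 44.1667
Variance = sum((x_i - mean)^2) / n = 263.1389
Std = sqrt(263.1389) = 16.2216
Z = (x - mean) / std
= (79 - 44.1667) / 16.2216
= 34.8333 / 16.2216
= 2.15

2.15


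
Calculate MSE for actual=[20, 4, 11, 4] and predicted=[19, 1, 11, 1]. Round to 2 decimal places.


Differences: [1, 3, 0, 3]
Squared errors: [1, 9, 0, 9]
Sum of squared errors = 19
MSE = 19 / 4 = 4.75

4.75


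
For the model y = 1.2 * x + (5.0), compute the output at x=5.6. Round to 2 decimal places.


y = 1.2 * 5.6 + (5.0)
= 6.72 + (5.0)
= 11.72

11.72


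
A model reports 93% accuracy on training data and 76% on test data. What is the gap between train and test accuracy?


Gap = train_accuracy - test_accuracy
= 93 - 76
= 17%
This gap suggests the model is overfitting.

17


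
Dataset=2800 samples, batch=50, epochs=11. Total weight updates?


Iterations per epoch = 2800 / 50 = 56
Total updates = iterations_per_epoch * epochs
= 56 * 11
= 616

616


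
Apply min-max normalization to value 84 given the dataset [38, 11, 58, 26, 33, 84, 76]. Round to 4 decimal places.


Min = 11, Max = 84
Range = 84 - 11 = 73
Scaled = (x - min) / (max - min)
= (84 - 11) / 73
= 73 / 73
= 1.0000

1.0000


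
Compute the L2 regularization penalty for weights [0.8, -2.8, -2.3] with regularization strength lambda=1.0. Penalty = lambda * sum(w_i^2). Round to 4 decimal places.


Squaring each weight:
0.8^2 = 0.64
(-2.8)^2 = 7.84
(-2.3)^2 = 5.29
Sum of squares = 13.77
Penalty = 1.0 * 13.77 = 13.7700

13.7700


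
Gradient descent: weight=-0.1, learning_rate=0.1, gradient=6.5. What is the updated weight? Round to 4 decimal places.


w_new = w_old - lr * gradient
= -0.1 - 0.1 * 6.5
= -0.1 - (0.65)
= -0.7500

-0.7500


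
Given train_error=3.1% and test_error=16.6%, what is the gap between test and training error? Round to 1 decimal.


Generalization gap = test_error - train_error
= 16.6 - 3.1
= 13.5%
A large gap suggests overfitting.

13.5


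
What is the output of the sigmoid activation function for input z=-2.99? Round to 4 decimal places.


sigmoid(z) = 1 / (1 + exp(-z))
exp(-(-2.99)) = exp(2.99) = 19.8857
1 + 19.8857 = 20.8857
1 / 20.8857 = 0.0479

0.0479


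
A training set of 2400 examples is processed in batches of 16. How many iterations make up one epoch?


Iterations per epoch = dataset_size / batch_size
= 2400 / 16
= 150

150


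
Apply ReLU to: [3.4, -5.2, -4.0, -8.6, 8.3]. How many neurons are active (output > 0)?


ReLU(x) = max(0, x) for each element:
ReLU(3.4) = 3.4
ReLU(-5.2) = 0
ReLU(-4.0) = 0
ReLU(-8.6) = 0
ReLU(8.3) = 8.3
Active neurons (>0): 2

2


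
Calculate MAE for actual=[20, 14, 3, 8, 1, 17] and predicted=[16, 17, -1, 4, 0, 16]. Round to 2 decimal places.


Absolute errors: [4, 3, 4, 4, 1, 1]
Sum of absolute errors = 17
MAE = 17 / 6 = 2.83

2.83


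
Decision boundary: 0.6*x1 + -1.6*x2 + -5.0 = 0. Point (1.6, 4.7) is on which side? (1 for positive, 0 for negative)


Compute 0.6 * 1.6 + -1.6 * 4.7 + -5.0
= 0.96 + -7.52 + -5.0
= -11.56
Since -11.56 < 0, the point is on the negative side.

0


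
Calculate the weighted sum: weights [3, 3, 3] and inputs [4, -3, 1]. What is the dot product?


Element-wise products:
3 * 4 = 12
3 * -3 = -9
3 * 1 = 3
Sum = 12 + -9 + 3
= 6

6


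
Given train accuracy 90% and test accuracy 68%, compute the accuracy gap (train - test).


Gap = train_accuracy - test_accuracy
= 90 - 68
= 22%
This large gap strongly indicates overfitting.

22


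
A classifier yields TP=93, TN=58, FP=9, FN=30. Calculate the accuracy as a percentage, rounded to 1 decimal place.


Accuracy = (TP + TN) / (TP + TN + FP + FN) * 100
= (93 + 58) / (93 + 58 + 9 + 30)
= 151 / 190
= 0.7947
= 79.5%

79.5


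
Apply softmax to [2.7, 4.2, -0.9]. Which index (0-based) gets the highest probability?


Softmax is a monotonic transformation, so it preserves the argmax.
We need to find the index of the maximum logit.
Index 0: 2.7
Index 1: 4.2
Index 2: -0.9
Maximum logit = 4.2 at index 1

1


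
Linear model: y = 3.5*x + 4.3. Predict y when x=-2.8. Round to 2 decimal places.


y = 3.5 * -2.8 + (4.3)
= -9.8 + (4.3)
= -5.50

-5.50


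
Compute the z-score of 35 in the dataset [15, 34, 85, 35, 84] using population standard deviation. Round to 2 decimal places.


Mean = (15 + 34 + 85 + 35 + 84) / 5 = 50.6
Variance = sum((x_i - mean)^2) / n = 817.04
Std = sqrt(817.04) = 28.5839
Z = (x - mean) / std
= (35 - 50.6) / 28.5839
= -15.6 / 28.5839
= -0.55

-0.55


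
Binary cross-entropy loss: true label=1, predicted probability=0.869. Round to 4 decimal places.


For y=1: Loss = -log(p)
= -log(0.869)
= -(-0.1404)
= 0.1404

0.1404


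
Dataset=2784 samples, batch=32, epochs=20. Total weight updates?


Iterations per epoch = 2784 / 32 = 87
Total updates = iterations_per_epoch * epochs
= 87 * 20
= 1740

1740


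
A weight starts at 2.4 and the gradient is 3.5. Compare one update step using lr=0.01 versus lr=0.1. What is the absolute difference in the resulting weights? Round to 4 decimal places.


With lr=0.01: w_new = 2.4 - 0.01 * 3.5 = 2.365
With lr=0.1: w_new = 2.4 - 0.1 * 3.5 = 2.05
Absolute difference = |2.365 - 2.05|
= 0.3150

0.3150


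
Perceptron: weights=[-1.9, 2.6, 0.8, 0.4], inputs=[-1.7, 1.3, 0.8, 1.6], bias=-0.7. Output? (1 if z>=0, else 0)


z = w . x + b
= -1.9*-1.7 + 2.6*1.3 + 0.8*0.8 + 0.4*1.6 + -0.7
= 3.23 + 3.38 + 0.64 + 0.64 + -0.7
= 7.89 + -0.7
= 7.19
Since z = 7.19 >= 0, output = 1

1


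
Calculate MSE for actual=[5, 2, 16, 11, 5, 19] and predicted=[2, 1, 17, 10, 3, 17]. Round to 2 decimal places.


Differences: [3, 1, -1, 1, 2, 2]
Squared errors: [9, 1, 1, 1, 4, 4]
Sum of squared errors = 20
MSE = 20 / 6 = 3.33

3.33


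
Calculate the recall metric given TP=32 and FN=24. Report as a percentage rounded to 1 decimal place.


Recall = TP / (TP + FN) * 100
= 32 / (32 + 24)
= 32 / 56
= 0.5714
= 57.1%

57.1


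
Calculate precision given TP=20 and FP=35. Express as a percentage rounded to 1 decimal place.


Precision = TP / (TP + FP) * 100
= 20 / (20 + 35)
= 20 / 55
= 0.3636
= 36.4%

36.4


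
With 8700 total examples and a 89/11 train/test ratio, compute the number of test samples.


Train samples = 8700 * 89% = 7743
Test samples = 8700 - 7743
= 957

957


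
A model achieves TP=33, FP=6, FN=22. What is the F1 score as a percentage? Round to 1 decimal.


Precision = TP / (TP + FP) = 33 / 39 = 0.8462
Recall = TP / (TP + FN) = 33 / 55 = 0.6
F1 = 2 * P * R / (P + R)
= 2 * 0.8462 * 0.6 / (0.8462 + 0.6)
= 1.0154 / 1.4462
= 0.7021
As percentage: 70.2%

70.2


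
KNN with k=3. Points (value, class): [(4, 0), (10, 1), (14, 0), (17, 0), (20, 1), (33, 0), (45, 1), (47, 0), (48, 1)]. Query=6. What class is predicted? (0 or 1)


Distances from query 6:
Point 4 (class 0): distance = 2
Point 10 (class 1): distance = 4
Point 14 (class 0): distance = 8
K=3 nearest neighbors: classes = [0, 1, 0]
Votes for class 1: 1 / 3
Majority vote => class 0

0


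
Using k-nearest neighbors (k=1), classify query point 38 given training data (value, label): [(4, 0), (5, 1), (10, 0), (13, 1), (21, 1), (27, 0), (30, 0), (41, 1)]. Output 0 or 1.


Distances from query 38:
Point 41 (class 1): distance = 3
K=1 nearest neighbors: classes = [1]
Votes for class 1: 1 / 1
Majority vote => class 1

1


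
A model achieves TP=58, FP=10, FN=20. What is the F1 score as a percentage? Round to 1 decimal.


Precision = TP / (TP + FP) = 58 / 68 = 0.8529
Recall = TP / (TP + FN) = 58 / 78 = 0.7436
F1 = 2 * P * R / (P + R)
= 2 * 0.8529 * 0.7436 / (0.8529 + 0.7436)
= 1.2685 / 1.5965
= 0.7945
As percentage: 79.5%

79.5


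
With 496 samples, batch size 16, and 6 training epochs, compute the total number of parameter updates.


Iterations per epoch = 496 / 16 = 31
Total updates = iterations_per_epoch * epochs
= 31 * 6
= 186

186


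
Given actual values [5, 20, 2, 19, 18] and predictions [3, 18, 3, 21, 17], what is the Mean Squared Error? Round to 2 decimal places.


Differences: [2, 2, -1, -2, 1]
Squared errors: [4, 4, 1, 4, 1]
Sum of squared errors = 14
MSE = 14 / 5 = 2.80

2.80


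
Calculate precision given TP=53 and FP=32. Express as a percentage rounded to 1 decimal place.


Precision = TP / (TP + FP) * 100
= 53 / (53 + 32)
= 53 / 85
= 0.6235
= 62.4%

62.4


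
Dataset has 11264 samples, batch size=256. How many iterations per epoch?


Iterations per epoch = dataset_size / batch_size
= 11264 / 256
= 44

44


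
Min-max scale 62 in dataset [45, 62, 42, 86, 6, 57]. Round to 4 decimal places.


Min = 6, Max = 86
Range = 86 - 6 = 80
Scaled = (x - min) / (max - min)
= (62 - 6) / 80
= 56 / 80
= 0.7000

0.7000


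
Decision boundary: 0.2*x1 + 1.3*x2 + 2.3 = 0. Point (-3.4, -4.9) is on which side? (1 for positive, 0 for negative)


Compute 0.2 * -3.4 + 1.3 * -4.9 + 2.3
= -0.68 + -6.37 + 2.3
= -4.75
Since -4.75 < 0, the point is on the negative side.

0


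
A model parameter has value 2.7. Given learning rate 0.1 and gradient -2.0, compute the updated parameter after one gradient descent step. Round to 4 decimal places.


w_new = w_old - lr * gradient
= 2.7 - 0.1 * -2.0
= 2.7 - (-0.2)
= 2.9000

2.9000


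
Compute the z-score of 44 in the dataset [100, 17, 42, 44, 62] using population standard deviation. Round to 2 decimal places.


Mean = (100 + 17 + 42 + 44 + 62) / 5 = 53.0
Variance = sum((x_i - mean)^2) / n = 757.6
Std = sqrt(757.6) = 27.5245
Z = (x - mean) / std
= (44 - 53.0) / 27.5245
= -9.0 / 27.5245
= -0.33

-0.33


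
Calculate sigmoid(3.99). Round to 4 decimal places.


sigmoid(z) = 1 / (1 + exp(-z))
exp(-(3.99)) = exp(-3.99) = 0.0185
1 + 0.0185 = 1.0185
1 / 1.0185 = 0.9818

0.9818


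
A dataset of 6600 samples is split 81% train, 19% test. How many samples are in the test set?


Train samples = 6600 * 81% = 5346
Test samples = 6600 - 5346
= 1254

1254


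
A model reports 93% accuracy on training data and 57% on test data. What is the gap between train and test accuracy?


Gap = train_accuracy - test_accuracy
= 93 - 57
= 36%
This large gap strongly indicates overfitting.

36


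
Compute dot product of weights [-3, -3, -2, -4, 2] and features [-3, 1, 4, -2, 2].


Element-wise products:
-3 * -3 = 9
-3 * 1 = -3
-2 * 4 = -8
-4 * -2 = 8
2 * 2 = 4
Sum = 9 + -3 + -8 + 8 + 4
= 10

10


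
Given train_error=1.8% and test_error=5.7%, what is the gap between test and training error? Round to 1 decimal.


Generalization gap = test_error - train_error
= 5.7 - 1.8
= 3.9%
A moderate gap.

3.9


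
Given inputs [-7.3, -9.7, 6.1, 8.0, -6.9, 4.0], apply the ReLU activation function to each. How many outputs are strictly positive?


ReLU(x) = max(0, x) for each element:
ReLU(-7.3) = 0
ReLU(-9.7) = 0
ReLU(6.1) = 6.1
ReLU(8.0) = 8.0
ReLU(-6.9) = 0
ReLU(4.0) = 4.0
Active neurons (>0): 3

3


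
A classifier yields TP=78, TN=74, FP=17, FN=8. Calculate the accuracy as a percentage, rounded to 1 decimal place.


Accuracy = (TP + TN) / (TP + TN + FP + FN) * 100
= (78 + 74) / (78 + 74 + 17 + 8)
= 152 / 177
= 0.8588
= 85.9%

85.9


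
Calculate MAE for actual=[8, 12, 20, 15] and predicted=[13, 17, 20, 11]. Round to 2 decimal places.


Absolute errors: [5, 5, 0, 4]
Sum of absolute errors = 14
MAE = 14 / 4 = 3.50

3.50


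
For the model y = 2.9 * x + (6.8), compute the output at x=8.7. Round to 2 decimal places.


y = 2.9 * 8.7 + (6.8)
= 25.23 + (6.8)
= 32.03

32.03


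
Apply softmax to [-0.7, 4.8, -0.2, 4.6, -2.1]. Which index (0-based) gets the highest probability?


Softmax is a monotonic transformation, so it preserves the argmax.
We need to find the index of the maximum logit.
Index 0: -0.7
Index 1: 4.8
Index 2: -0.2
Index 3: 4.6
Index 4: -2.1
Maximum logit = 4.8 at index 1

1


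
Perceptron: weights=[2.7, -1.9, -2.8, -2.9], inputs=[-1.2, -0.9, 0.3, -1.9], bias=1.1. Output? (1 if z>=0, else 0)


z = w . x + b
= 2.7*-1.2 + -1.9*-0.9 + -2.8*0.3 + -2.9*-1.9 + 1.1
= -3.24 + 1.71 + -0.84 + 5.51 + 1.1
= 3.14 + 1.1
= 4.24
Since z = 4.24 >= 0, output = 1

1


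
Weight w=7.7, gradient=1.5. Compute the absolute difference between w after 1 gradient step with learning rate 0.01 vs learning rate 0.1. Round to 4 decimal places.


With lr=0.01: w_new = 7.7 - 0.01 * 1.5 = 7.685
With lr=0.1: w_new = 7.7 - 0.1 * 1.5 = 7.55
Absolute difference = |7.685 - 7.55|
= 0.1350

0.1350


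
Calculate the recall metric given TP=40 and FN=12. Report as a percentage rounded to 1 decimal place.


Recall = TP / (TP + FN) * 100
= 40 / (40 + 12)
= 40 / 52
= 0.7692
= 76.9%

76.9


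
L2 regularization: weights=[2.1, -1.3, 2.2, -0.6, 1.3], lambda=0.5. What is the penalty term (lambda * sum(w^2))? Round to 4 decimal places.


Squaring each weight:
2.1^2 = 4.41
(-1.3)^2 = 1.69
2.2^2 = 4.84
(-0.6)^2 = 0.36
1.3^2 = 1.69
Sum of squares = 12.99
Penalty = 0.5 * 12.99 = 6.4950

6.4950


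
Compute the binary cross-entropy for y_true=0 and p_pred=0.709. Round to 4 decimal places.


For y=0: Loss = -log(1-p)
= -log(1 - 0.709)
= -log(0.291)
= -(-1.2344)
= 1.2344

1.2344


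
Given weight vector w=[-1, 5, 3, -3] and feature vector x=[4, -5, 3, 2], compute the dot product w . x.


Element-wise products:
-1 * 4 = -4
5 * -5 = -25
3 * 3 = 9
-3 * 2 = -6
Sum = -4 + -25 + 9 + -6
= -26

-26


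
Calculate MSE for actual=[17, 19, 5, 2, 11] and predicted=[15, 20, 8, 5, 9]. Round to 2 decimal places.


Differences: [2, -1, -3, -3, 2]
Squared errors: [4, 1, 9, 9, 4]
Sum of squared errors = 27
MSE = 27 / 5 = 5.40

5.40


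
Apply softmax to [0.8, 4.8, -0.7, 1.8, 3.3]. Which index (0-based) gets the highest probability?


Softmax is a monotonic transformation, so it preserves the argmax.
We need to find the index of the maximum logit.
Index 0: 0.8
Index 1: 4.8
Index 2: -0.7
Index 3: 1.8
Index 4: 3.3
Maximum logit = 4.8 at index 1

1


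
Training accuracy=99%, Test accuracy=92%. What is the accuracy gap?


Gap = train_accuracy - test_accuracy
= 99 - 92
= 7%
This moderate gap may indicate mild overfitting.

7


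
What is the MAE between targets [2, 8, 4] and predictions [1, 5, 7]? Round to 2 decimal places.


Absolute errors: [1, 3, 3]
Sum of absolute errors = 7
MAE = 7 / 3 = 2.33

2.33


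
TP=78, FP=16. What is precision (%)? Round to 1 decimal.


Precision = TP / (TP + FP) * 100
= 78 / (78 + 16)
= 78 / 94
= 0.8298
= 83.0%

83.0


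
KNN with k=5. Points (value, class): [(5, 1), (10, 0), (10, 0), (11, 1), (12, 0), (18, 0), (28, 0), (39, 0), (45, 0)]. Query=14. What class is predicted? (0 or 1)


Distances from query 14:
Point 12 (class 0): distance = 2
Point 11 (class 1): distance = 3
Point 10 (class 0): distance = 4
Point 10 (class 0): distance = 4
Point 18 (class 0): distance = 4
K=5 nearest neighbors: classes = [0, 1, 0, 0, 0]
Votes for class 1: 1 / 5
Majority vote => class 0

0


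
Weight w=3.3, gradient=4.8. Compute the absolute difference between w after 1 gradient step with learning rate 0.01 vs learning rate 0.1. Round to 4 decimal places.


With lr=0.01: w_new = 3.3 - 0.01 * 4.8 = 3.252
With lr=0.1: w_new = 3.3 - 0.1 * 4.8 = 2.82
Absolute difference = |3.252 - 2.82|
= 0.4320

0.4320


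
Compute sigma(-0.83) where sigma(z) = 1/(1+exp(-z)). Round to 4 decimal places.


sigmoid(z) = 1 / (1 + exp(-z))
exp(-(-0.83)) = exp(0.83) = 2.2933
1 + 2.2933 = 3.2933
1 / 3.2933 = 0.3036

0.3036


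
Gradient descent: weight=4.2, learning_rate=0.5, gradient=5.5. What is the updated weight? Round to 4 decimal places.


w_new = w_old - lr * gradient
= 4.2 - 0.5 * 5.5
= 4.2 - (2.75)
= 1.4500

1.4500


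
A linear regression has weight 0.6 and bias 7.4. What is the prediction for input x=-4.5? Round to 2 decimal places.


y = 0.6 * -4.5 + (7.4)
= -2.7 + (7.4)
= 4.70

4.70


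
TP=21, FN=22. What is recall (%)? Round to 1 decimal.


Recall = TP / (TP + FN) * 100
= 21 / (21 + 22)
= 21 / 43
= 0.4884
= 48.8%

48.8


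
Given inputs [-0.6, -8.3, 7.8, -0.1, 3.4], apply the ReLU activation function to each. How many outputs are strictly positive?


ReLU(x) = max(0, x) for each element:
ReLU(-0.6) = 0
ReLU(-8.3) = 0
ReLU(7.8) = 7.8
ReLU(-0.1) = 0
ReLU(3.4) = 3.4
Active neurons (>0): 2

2


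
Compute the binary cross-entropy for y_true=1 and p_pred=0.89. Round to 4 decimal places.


For y=1: Loss = -log(p)
= -log(0.89)
= -(-0.1165)
= 0.1165

0.1165


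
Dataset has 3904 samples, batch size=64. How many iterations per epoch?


Iterations per epoch = dataset_size / batch_size
= 3904 / 64
= 61

61


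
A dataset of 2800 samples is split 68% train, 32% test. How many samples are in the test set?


Train samples = 2800 * 68% = 1904
Test samples = 2800 - 1904
= 896

896


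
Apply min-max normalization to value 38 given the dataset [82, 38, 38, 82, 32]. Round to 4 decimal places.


Min = 32, Max = 82
Range = 82 - 32 = 50
Scaled = (x - min) / (max - min)
= (38 - 32) / 50
= 6 / 50
= 0.1200

0.1200


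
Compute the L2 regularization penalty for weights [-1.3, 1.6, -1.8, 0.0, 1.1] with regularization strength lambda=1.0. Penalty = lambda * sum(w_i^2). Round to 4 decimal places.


Squaring each weight:
(-1.3)^2 = 1.69
1.6^2 = 2.56
(-1.8)^2 = 3.24
0.0^2 = 0.0
1.1^2 = 1.21
Sum of squares = 8.7
Penalty = 1.0 * 8.7 = 8.7000

8.7000


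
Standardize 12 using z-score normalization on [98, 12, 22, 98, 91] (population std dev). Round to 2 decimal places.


Mean = (98 + 12 + 22 + 98 + 91) / 5 = 64.2
Variance = sum((x_i - mean)^2) / n = 1501.76
Std = sqrt(1501.76) = 38.7525
Z = (x - mean) / std
= (12 - 64.2) / 38.7525
= -52.2 / 38.7525
= -1.35

-1.35


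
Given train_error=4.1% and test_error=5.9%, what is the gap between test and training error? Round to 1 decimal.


Generalization gap = test_error - train_error
= 5.9 - 4.1
= 1.8%
A small gap suggests good generalization.

1.8


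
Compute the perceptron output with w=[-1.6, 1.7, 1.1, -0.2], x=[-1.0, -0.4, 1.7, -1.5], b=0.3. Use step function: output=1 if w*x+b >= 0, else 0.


z = w . x + b
= -1.6*-1.0 + 1.7*-0.4 + 1.1*1.7 + -0.2*-1.5 + 0.3
= 1.6 + -0.68 + 1.87 + 0.3 + 0.3
= 3.09 + 0.3
= 3.39
Since z = 3.39 >= 0, output = 1

1


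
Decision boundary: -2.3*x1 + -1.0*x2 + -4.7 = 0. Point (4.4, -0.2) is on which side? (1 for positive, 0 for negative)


Compute -2.3 * 4.4 + -1.0 * -0.2 + -4.7
= -10.12 + 0.2 + -4.7
= -14.62
Since -14.62 < 0, the point is on the negative side.

0


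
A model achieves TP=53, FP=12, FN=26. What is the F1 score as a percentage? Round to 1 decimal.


Precision = TP / (TP + FP) = 53 / 65 = 0.8154
Recall = TP / (TP + FN) = 53 / 79 = 0.6709
F1 = 2 * P * R / (P + R)
= 2 * 0.8154 * 0.6709 / (0.8154 + 0.6709)
= 1.0941 / 1.4863
= 0.7361
As percentage: 73.6%

73.6


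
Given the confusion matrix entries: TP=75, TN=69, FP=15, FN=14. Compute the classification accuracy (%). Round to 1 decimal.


Accuracy = (TP + TN) / (TP + TN + FP + FN) * 100
= (75 + 69) / (75 + 69 + 15 + 14)
= 144 / 173
= 0.8324
= 83.2%

83.2


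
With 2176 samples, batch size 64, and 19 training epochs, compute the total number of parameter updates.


Iterations per epoch = 2176 / 64 = 34
Total updates = iterations_per_epoch * epochs
= 34 * 19
= 646

646


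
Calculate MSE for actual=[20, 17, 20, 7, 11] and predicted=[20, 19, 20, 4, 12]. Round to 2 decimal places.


Differences: [0, -2, 0, 3, -1]
Squared errors: [0, 4, 0, 9, 1]
Sum of squared errors = 14
MSE = 14 / 5 = 2.80

2.80


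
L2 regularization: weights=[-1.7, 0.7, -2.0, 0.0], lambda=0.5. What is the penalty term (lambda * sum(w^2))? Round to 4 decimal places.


Squaring each weight:
(-1.7)^2 = 2.89
0.7^2 = 0.49
(-2.0)^2 = 4.0
0.0^2 = 0.0
Sum of squares = 7.38
Penalty = 0.5 * 7.38 = 3.6900

3.6900


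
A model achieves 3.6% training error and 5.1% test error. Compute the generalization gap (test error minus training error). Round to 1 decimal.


Generalization gap = test_error - train_error
= 5.1 - 3.6
= 1.5%
A small gap suggests good generalization.

1.5


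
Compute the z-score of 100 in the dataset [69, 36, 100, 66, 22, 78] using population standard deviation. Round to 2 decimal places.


Mean = (69 + 36 + 100 + 66 + 22 + 78) / 6 = 61.8333
Variance = sum((x_i - mean)^2) / n = 673.4722
Std = sqrt(673.4722) = 25.9513
Z = (x - mean) / std
= (100 - 61.8333) / 25.9513
= 38.1667 / 25.9513
= 1.47

1.47


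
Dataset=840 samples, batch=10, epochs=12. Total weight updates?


Iterations per epoch = 840 / 10 = 84
Total updates = iterations_per_epoch * epochs
= 84 * 12
= 1008

1008


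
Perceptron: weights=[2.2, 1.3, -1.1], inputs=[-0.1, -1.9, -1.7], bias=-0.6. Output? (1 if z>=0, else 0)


z = w . x + b
= 2.2*-0.1 + 1.3*-1.9 + -1.1*-1.7 + -0.6
= -0.22 + -2.47 + 1.87 + -0.6
= -0.82 + -0.6
= -1.42
Since z = -1.42 < 0, output = 0

0


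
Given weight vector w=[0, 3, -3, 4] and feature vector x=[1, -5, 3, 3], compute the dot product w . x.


Element-wise products:
0 * 1 = 0
3 * -5 = -15
-3 * 3 = -9
4 * 3 = 12
Sum = 0 + -15 + -9 + 12
= -12

-12


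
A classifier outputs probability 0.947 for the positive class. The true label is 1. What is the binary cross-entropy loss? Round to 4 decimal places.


For y=1: Loss = -log(p)
= -log(0.947)
= -(-0.0545)
= 0.0545

0.0545


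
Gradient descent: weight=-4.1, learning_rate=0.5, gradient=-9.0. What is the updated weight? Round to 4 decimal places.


w_new = w_old - lr * gradient
= -4.1 - 0.5 * -9.0
= -4.1 - (-4.5)
= 0.4000

0.4000


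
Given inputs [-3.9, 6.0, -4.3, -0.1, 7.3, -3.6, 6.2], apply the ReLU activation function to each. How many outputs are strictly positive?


ReLU(x) = max(0, x) for each element:
ReLU(-3.9) = 0
ReLU(6.0) = 6.0
ReLU(-4.3) = 0
ReLU(-0.1) = 0
ReLU(7.3) = 7.3
ReLU(-3.6) = 0
ReLU(6.2) = 6.2
Active neurons (>0): 3

3


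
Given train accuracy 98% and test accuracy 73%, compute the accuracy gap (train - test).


Gap = train_accuracy - test_accuracy
= 98 - 73
= 25%
This large gap strongly indicates overfitting.

25


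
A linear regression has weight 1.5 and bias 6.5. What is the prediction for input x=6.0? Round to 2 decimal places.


y = 1.5 * 6.0 + (6.5)
= 9.0 + (6.5)
= 15.50

15.50


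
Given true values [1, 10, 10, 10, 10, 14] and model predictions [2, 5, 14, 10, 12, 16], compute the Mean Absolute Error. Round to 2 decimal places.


Absolute errors: [1, 5, 4, 0, 2, 2]
Sum of absolute errors = 14
MAE = 14 / 6 = 2.33

2.33


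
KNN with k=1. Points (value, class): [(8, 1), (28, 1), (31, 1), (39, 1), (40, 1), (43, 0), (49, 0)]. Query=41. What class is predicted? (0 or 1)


Distances from query 41:
Point 40 (class 1): distance = 1
K=1 nearest neighbors: classes = [1]
Votes for class 1: 1 / 1
Majority vote => class 1

1


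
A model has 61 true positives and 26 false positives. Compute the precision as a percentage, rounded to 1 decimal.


Precision = TP / (TP + FP) * 100
= 61 / (61 + 26)
= 61 / 87
= 0.7011
= 70.1%

70.1


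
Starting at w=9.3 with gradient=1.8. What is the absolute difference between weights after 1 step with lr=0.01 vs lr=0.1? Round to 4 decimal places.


With lr=0.01: w_new = 9.3 - 0.01 * 1.8 = 9.282
With lr=0.1: w_new = 9.3 - 0.1 * 1.8 = 9.12
Absolute difference = |9.282 - 9.12|
= 0.1620

0.1620


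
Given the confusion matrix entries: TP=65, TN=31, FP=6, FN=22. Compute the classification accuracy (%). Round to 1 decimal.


Accuracy = (TP + TN) / (TP + TN + FP + FN) * 100
= (65 + 31) / (65 + 31 + 6 + 22)
= 96 / 124
= 0.7742
= 77.4%

77.4


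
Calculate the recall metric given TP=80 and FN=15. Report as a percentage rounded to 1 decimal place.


Recall = TP / (TP + FN) * 100
= 80 / (80 + 15)
= 80 / 95
= 0.8421
= 84.2%

84.2


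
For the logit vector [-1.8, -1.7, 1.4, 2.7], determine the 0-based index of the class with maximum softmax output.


Softmax is a monotonic transformation, so it preserves the argmax.
We need to find the index of the maximum logit.
Index 0: -1.8
Index 1: -1.7
Index 2: 1.4
Index 3: 2.7
Maximum logit = 2.7 at index 3

3


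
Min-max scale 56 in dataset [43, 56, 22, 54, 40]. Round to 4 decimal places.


Min = 22, Max = 56
Range = 56 - 22 = 34
Scaled = (x - min) / (max - min)
= (56 - 22) / 34
= 34 / 34
= 1.0000

1.0000


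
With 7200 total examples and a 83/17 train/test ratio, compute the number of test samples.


Train samples = 7200 * 83% = 5976
Test samples = 7200 - 5976
= 1224

1224


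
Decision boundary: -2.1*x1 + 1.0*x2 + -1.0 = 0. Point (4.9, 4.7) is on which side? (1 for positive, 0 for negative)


Compute -2.1 * 4.9 + 1.0 * 4.7 + -1.0
= -10.29 + 4.7 + -1.0
= -6.59
Since -6.59 < 0, the point is on the negative side.

0


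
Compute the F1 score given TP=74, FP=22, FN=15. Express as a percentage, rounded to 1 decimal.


Precision = TP / (TP + FP) = 74 / 96 = 0.7708
Recall = TP / (TP + FN) = 74 / 89 = 0.8315
F1 = 2 * P * R / (P + R)
= 2 * 0.7708 * 0.8315 / (0.7708 + 0.8315)
= 1.2818 / 1.6023
= 0.8
As percentage: 80.0%

80.0


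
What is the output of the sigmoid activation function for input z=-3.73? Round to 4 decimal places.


sigmoid(z) = 1 / (1 + exp(-z))
exp(-(-3.73)) = exp(3.73) = 41.6791
1 + 41.6791 = 42.6791
1 / 42.6791 = 0.0234

0.0234


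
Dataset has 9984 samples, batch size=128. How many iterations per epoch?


Iterations per epoch = dataset_size / batch_size
= 9984 / 128
= 78

78


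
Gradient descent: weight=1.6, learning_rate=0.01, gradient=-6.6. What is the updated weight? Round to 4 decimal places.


w_new = w_old - lr * gradient
= 1.6 - 0.01 * -6.6
= 1.6 - (-0.066)
= 1.6660

1.6660


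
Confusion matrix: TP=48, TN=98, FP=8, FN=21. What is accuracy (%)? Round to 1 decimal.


Accuracy = (TP + TN) / (TP + TN + FP + FN) * 100
= (48 + 98) / (48 + 98 + 8 + 21)
= 146 / 175
= 0.8343
= 83.4%

83.4


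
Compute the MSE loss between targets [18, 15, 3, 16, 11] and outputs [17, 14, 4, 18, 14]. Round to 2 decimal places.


Differences: [1, 1, -1, -2, -3]
Squared errors: [1, 1, 1, 4, 9]
Sum of squared errors = 16
MSE = 16 / 5 = 3.20

3.20


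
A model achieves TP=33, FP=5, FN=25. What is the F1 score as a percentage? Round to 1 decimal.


Precision = TP / (TP + FP) = 33 / 38 = 0.8684
Recall = TP / (TP + FN) = 33 / 58 = 0.569
F1 = 2 * P * R / (P + R)
= 2 * 0.8684 * 0.569 / (0.8684 + 0.569)
= 0.9882 / 1.4374
= 0.6875
As percentage: 68.8%

68.8


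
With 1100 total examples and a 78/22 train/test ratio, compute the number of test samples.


Train samples = 1100 * 78% = 858
Test samples = 1100 - 858
= 242

242


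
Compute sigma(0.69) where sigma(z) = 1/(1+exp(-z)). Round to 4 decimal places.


sigmoid(z) = 1 / (1 + exp(-z))
exp(-(0.69)) = exp(-0.69) = 0.5016
1 + 0.5016 = 1.5016
1 / 1.5016 = 0.6660

0.6660


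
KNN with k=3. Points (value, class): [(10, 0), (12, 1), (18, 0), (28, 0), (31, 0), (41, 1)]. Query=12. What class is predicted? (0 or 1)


Distances from query 12:
Point 12 (class 1): distance = 0
Point 10 (class 0): distance = 2
Point 18 (class 0): distance = 6
K=3 nearest neighbors: classes = [1, 0, 0]
Votes for class 1: 1 / 3
Majority vote => class 0

0


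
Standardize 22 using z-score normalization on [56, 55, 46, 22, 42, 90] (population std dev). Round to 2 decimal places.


Mean = (56 + 55 + 46 + 22 + 42 + 90) / 6 = 51.8333
Variance = sum((x_i - mean)^2) / n = 417.4722
Std = sqrt(417.4722) = 20.4321
Z = (x - mean) / std
= (22 - 51.8333) / 20.4321
= -29.8333 / 20.4321
= -1.46

-1.46


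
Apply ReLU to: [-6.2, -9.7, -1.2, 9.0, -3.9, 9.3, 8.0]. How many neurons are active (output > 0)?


ReLU(x) = max(0, x) for each element:
ReLU(-6.2) = 0
ReLU(-9.7) = 0
ReLU(-1.2) = 0
ReLU(9.0) = 9.0
ReLU(-3.9) = 0
ReLU(9.3) = 9.3
ReLU(8.0) = 8.0
Active neurons (>0): 3

3


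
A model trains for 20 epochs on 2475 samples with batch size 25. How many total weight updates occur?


Iterations per epoch = 2475 / 25 = 99
Total updates = iterations_per_epoch * epochs
= 99 * 20
= 1980

1980


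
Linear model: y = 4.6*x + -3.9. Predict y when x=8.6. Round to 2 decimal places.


y = 4.6 * 8.6 + (-3.9)
= 39.56 + (-3.9)
= 35.66

35.66


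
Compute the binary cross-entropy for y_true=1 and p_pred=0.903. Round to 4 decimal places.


For y=1: Loss = -log(p)
= -log(0.903)
= -(-0.102)
= 0.1020

0.1020


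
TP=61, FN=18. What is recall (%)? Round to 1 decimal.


Recall = TP / (TP + FN) * 100
= 61 / (61 + 18)
= 61 / 79
= 0.7722
= 77.2%

77.2


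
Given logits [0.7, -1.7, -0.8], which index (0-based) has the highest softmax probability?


Softmax is a monotonic transformation, so it preserves the argmax.
We need to find the index of the maximum logit.
Index 0: 0.7
Index 1: -1.7
Index 2: -0.8
Maximum logit = 0.7 at index 0

0


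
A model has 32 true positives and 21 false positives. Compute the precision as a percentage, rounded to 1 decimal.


Precision = TP / (TP + FP) * 100
= 32 / (32 + 21)
= 32 / 53
= 0.6038
= 60.4%

60.4


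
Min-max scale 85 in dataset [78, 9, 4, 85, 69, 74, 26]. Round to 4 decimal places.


Min = 4, Max = 85
Range = 85 - 4 = 81
Scaled = (x - min) / (max - min)
= (85 - 4) / 81
= 81 / 81
= 1.0000

1.0000


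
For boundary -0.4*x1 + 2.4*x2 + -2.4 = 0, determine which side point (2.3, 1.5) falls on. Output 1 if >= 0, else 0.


Compute -0.4 * 2.3 + 2.4 * 1.5 + -2.4
= -0.92 + 3.6 + -2.4
= 0.28
Since 0.28 >= 0, the point is on the positive side.

1


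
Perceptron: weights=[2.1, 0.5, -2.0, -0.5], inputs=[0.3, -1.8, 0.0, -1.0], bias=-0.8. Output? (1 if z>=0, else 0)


z = w . x + b
= 2.1*0.3 + 0.5*-1.8 + -2.0*0.0 + -0.5*-1.0 + -0.8
= 0.63 + -0.9 + -0.0 + 0.5 + -0.8
= 0.23 + -0.8
= -0.57
Since z = -0.57 < 0, output = 0

0


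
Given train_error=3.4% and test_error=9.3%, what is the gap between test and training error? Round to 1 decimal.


Generalization gap = test_error - train_error
= 9.3 - 3.4
= 5.9%
A moderate gap.

5.9


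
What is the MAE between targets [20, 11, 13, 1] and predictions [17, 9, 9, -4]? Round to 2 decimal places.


Absolute errors: [3, 2, 4, 5]
Sum of absolute errors = 14
MAE = 14 / 4 = 3.50

3.50


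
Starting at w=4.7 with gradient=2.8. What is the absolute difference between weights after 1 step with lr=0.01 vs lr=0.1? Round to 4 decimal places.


With lr=0.01: w_new = 4.7 - 0.01 * 2.8 = 4.672
With lr=0.1: w_new = 4.7 - 0.1 * 2.8 = 4.42
Absolute difference = |4.672 - 4.42|
= 0.2520

0.2520


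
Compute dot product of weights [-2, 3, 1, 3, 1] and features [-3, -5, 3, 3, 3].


Element-wise products:
-2 * -3 = 6
3 * -5 = -15
1 * 3 = 3
3 * 3 = 9
1 * 3 = 3
Sum = 6 + -15 + 3 + 9 + 3
= 6

6


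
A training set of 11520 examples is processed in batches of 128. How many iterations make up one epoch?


Iterations per epoch = dataset_size / batch_size
= 11520 / 128
= 90

90


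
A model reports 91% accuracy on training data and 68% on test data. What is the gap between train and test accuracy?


Gap = train_accuracy - test_accuracy
= 91 - 68
= 23%
This large gap strongly indicates overfitting.

23


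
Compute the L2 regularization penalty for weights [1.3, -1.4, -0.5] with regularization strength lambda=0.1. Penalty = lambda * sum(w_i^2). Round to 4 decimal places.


Squaring each weight:
1.3^2 = 1.69
(-1.4)^2 = 1.96
(-0.5)^2 = 0.25
Sum of squares = 3.9
Penalty = 0.1 * 3.9 = 0.3900

0.3900


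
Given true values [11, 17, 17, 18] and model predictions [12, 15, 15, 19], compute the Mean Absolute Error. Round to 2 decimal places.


Absolute errors: [1, 2, 2, 1]
Sum of absolute errors = 6
MAE = 6 / 4 = 1.50

1.50


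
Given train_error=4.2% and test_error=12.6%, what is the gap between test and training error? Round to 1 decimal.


Generalization gap = test_error - train_error
= 12.6 - 4.2
= 8.4%
A moderate gap.

8.4


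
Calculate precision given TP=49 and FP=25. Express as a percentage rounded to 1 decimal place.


Precision = TP / (TP + FP) * 100
= 49 / (49 + 25)
= 49 / 74
= 0.6622
= 66.2%

66.2


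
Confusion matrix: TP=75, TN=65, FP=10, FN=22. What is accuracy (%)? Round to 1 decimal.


Accuracy = (TP + TN) / (TP + TN + FP + FN) * 100
= (75 + 65) / (75 + 65 + 10 + 22)
= 140 / 172
= 0.814
= 81.4%

81.4


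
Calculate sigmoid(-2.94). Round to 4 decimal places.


sigmoid(z) = 1 / (1 + exp(-z))
exp(-(-2.94)) = exp(2.94) = 18.9158
1 + 18.9158 = 19.9158
1 / 19.9158 = 0.0502

0.0502


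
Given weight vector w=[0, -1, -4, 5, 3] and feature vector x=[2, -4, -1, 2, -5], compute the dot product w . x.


Element-wise products:
0 * 2 = 0
-1 * -4 = 4
-4 * -1 = 4
5 * 2 = 10
3 * -5 = -15
Sum = 0 + 4 + 4 + 10 + -15
= 3

3


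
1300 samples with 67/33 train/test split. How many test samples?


Train samples = 1300 * 67% = 871
Test samples = 1300 - 871
= 429

429


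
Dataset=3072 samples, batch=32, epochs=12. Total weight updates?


Iterations per epoch = 3072 / 32 = 96
Total updates = iterations_per_epoch * epochs
= 96 * 12
= 1152

1152


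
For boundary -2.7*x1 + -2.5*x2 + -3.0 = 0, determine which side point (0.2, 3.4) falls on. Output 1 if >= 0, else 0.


Compute -2.7 * 0.2 + -2.5 * 3.4 + -3.0
= -0.54 + -8.5 + -3.0
= -12.04
Since -12.04 < 0, the point is on the negative side.

0


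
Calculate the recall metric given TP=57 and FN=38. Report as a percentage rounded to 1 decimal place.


Recall = TP / (TP + FN) * 100
= 57 / (57 + 38)
= 57 / 95
= 0.6
= 60.0%

60.0


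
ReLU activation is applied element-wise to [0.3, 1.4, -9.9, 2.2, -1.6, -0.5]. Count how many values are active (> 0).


ReLU(x) = max(0, x) for each element:
ReLU(0.3) = 0.3
ReLU(1.4) = 1.4
ReLU(-9.9) = 0
ReLU(2.2) = 2.2
ReLU(-1.6) = 0
ReLU(-0.5) = 0
Active neurons (>0): 3

3


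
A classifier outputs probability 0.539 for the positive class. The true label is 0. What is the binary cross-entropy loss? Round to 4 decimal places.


For y=0: Loss = -log(1-p)
= -log(1 - 0.539)
= -log(0.461)
= -(-0.7744)
= 0.7744

0.7744


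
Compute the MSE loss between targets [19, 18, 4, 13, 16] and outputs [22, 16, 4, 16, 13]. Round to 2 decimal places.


Differences: [-3, 2, 0, -3, 3]
Squared errors: [9, 4, 0, 9, 9]
Sum of squared errors = 31
MSE = 31 / 5 = 6.20

6.20


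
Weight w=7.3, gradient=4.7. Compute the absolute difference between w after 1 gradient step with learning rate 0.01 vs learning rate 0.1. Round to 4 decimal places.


With lr=0.01: w_new = 7.3 - 0.01 * 4.7 = 7.253
With lr=0.1: w_new = 7.3 - 0.1 * 4.7 = 6.83
Absolute difference = |7.253 - 6.83|
= 0.4230

0.4230


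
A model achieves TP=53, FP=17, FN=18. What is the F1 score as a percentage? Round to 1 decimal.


Precision = TP / (TP + FP) = 53 / 70 = 0.7571
Recall = TP / (TP + FN) = 53 / 71 = 0.7465
F1 = 2 * P * R / (P + R)
= 2 * 0.7571 * 0.7465 / (0.7571 + 0.7465)
= 1.1304 / 1.5036
= 0.7518
As percentage: 75.2%

75.2
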